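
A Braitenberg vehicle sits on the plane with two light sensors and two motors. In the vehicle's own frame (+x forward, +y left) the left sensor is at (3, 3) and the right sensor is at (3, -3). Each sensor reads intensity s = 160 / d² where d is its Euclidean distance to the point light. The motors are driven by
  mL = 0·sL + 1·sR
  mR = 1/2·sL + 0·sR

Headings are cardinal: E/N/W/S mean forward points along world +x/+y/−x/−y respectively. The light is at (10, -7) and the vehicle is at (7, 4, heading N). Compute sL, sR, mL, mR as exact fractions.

20/29 40/49 40/49 10/29

left sensor world pos  = (4, 7); dL² = 232
right sensor world pos = (10, 7); dR² = 196
sL = 160/232 = 20/29
sR = 160/196 = 40/49
mL = 0·sL + 1·sR = 40/49
mR = 1/2·sL + 0·sR = 10/29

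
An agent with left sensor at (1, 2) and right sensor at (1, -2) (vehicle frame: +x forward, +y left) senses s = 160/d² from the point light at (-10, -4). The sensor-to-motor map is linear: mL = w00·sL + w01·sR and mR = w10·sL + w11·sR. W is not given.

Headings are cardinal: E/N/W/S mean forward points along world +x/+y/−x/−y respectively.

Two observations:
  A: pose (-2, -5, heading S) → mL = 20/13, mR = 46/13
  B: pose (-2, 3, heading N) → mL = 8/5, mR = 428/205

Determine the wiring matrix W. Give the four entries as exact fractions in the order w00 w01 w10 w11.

1 0 1 1/2

obs A: pose=(-2,-5,S) → sL=20/13, sR=4, mL=20/13, mR=46/13
obs B: pose=(-2,3,N) → sL=8/5, sR=40/41, mL=8/5, mR=428/205
sensor matrix S = [[20/13, 4], [8/5, 40/41]]; det S = -13056/2665
solve [mL_A; mL_B] = S·[w00; w01] and [mR_A; mR_B] = S·[w10; w11]:
  w00 = 1, w01 = 0, w10 = 1, w11 = 1/2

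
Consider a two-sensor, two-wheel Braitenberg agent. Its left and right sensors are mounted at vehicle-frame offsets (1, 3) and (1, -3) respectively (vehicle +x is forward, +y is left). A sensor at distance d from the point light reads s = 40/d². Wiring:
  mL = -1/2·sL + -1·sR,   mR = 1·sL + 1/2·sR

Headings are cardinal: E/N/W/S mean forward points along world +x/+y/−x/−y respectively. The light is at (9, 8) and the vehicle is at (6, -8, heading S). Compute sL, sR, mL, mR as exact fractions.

40/289 8/65 -3612/18785 3756/18785

left sensor world pos  = (9, -9); dL² = 289
right sensor world pos = (3, -9); dR² = 325
sL = 40/289 = 40/289
sR = 40/325 = 8/65
mL = -1/2·sL + -1·sR = -3612/18785
mR = 1·sL + 1/2·sR = 3756/18785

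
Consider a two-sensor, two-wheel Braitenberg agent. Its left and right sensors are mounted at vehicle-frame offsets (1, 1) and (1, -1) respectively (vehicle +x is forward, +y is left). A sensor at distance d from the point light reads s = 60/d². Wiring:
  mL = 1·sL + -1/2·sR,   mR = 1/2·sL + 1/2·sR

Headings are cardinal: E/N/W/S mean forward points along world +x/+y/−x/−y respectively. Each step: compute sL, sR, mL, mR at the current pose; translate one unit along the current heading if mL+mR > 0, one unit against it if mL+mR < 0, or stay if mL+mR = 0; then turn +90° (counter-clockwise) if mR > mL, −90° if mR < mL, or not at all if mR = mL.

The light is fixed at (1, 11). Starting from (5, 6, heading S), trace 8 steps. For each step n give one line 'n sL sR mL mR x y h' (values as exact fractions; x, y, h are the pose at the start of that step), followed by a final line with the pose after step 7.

n=0: pose=(5,6,S); sL=60/61, sR=4/3; mL=58/183, mR=212/183; mL+mR=90/61 → advance +1; mR−mL=154/183 → turn +1·90°
n=1: pose=(5,5,E); sL=6/5, sR=30/37; mL=147/185, mR=186/185; mL+mR=9/5 → advance +1; mR−mL=39/185 → turn +1·90°
n=2: pose=(6,5,N); sL=60/41, sR=60/61; mL=2430/2501, mR=3060/2501; mL+mR=90/41 → advance +1; mR−mL=630/2501 → turn +1·90°
n=3: pose=(6,6,W); sL=15/13, sR=15/8; mL=45/208, mR=315/208; mL+mR=45/26 → advance +1; mR−mL=135/104 → turn +1·90°
n=4: pose=(5,6,S); sL=60/61, sR=4/3; mL=58/183, mR=212/183; mL+mR=90/61 → advance +1; mR−mL=154/183 → turn +1·90°
n=5: pose=(5,5,E); sL=6/5, sR=30/37; mL=147/185, mR=186/185; mL+mR=9/5 → advance +1; mR−mL=39/185 → turn +1·90°
n=6: pose=(6,5,N); sL=60/41, sR=60/61; mL=2430/2501, mR=3060/2501; mL+mR=90/41 → advance +1; mR−mL=630/2501 → turn +1·90°
n=7: pose=(6,6,W); sL=15/13, sR=15/8; mL=45/208, mR=315/208; mL+mR=45/26 → advance +1; mR−mL=135/104 → turn +1·90°

0 60/61 4/3 58/183 212/183 5 6 S
1 6/5 30/37 147/185 186/185 5 5 E
2 60/41 60/61 2430/2501 3060/2501 6 5 N
3 15/13 15/8 45/208 315/208 6 6 W
4 60/61 4/3 58/183 212/183 5 6 S
5 6/5 30/37 147/185 186/185 5 5 E
6 60/41 60/61 2430/2501 3060/2501 6 5 N
7 15/13 15/8 45/208 315/208 6 6 W
final 5 6 S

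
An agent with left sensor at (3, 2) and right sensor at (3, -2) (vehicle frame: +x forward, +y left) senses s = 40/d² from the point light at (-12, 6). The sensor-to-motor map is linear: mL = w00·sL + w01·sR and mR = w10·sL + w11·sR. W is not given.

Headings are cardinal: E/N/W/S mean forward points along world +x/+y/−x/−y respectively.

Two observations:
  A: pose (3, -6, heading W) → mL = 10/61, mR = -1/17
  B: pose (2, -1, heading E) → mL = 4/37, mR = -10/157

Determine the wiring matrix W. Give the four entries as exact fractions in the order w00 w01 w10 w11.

obs A: pose=(3,-6,W) → sL=2/17, sR=10/61, mL=10/61, mR=-1/17
obs B: pose=(2,-1,E) → sL=20/157, sR=4/37, mL=4/37, mR=-10/157
sensor matrix S = [[2/17, 10/61], [20/157, 4/37]]; det S = -49184/6023933
solve [mL_A; mL_B] = S·[w00; w01] and [mR_A; mR_B] = S·[w10; w11]:
  w00 = 0, w01 = 1, w10 = -1/2, w11 = 0

0 1 -1/2 0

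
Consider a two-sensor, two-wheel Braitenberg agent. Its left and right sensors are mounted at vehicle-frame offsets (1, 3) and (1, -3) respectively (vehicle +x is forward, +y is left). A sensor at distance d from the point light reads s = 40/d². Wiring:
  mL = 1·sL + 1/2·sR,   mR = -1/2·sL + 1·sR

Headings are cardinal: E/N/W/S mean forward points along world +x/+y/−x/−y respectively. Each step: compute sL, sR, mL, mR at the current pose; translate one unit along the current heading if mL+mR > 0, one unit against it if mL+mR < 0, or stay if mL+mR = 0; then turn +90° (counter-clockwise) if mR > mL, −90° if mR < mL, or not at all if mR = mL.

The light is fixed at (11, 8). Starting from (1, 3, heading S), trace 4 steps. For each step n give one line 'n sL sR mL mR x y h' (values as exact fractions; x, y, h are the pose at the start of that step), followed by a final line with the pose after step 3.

n=0: pose=(1,3,S); sL=8/17, sR=8/41; mL=396/697, mR=-28/697; mL+mR=368/697 → advance +1; mR−mL=-424/697 → turn -1·90°
n=1: pose=(1,2,W); sL=20/101, sR=4/13; mL=462/1313, mR=274/1313; mL+mR=736/1313 → advance +1; mR−mL=-188/1313 → turn -1·90°
n=2: pose=(0,2,N); sL=40/221, sR=40/89; mL=7980/19669, mR=7060/19669; mL+mR=15040/19669 → advance +1; mR−mL=-920/19669 → turn -1·90°
n=3: pose=(0,3,E); sL=5/13, sR=10/41; mL=270/533, mR=55/1066; mL+mR=595/1066 → advance +1; mR−mL=-485/1066 → turn -1·90°

0 8/17 8/41 396/697 -28/697 1 3 S
1 20/101 4/13 462/1313 274/1313 1 2 W
2 40/221 40/89 7980/19669 7060/19669 0 2 N
3 5/13 10/41 270/533 55/1066 0 3 E
final 1 3 S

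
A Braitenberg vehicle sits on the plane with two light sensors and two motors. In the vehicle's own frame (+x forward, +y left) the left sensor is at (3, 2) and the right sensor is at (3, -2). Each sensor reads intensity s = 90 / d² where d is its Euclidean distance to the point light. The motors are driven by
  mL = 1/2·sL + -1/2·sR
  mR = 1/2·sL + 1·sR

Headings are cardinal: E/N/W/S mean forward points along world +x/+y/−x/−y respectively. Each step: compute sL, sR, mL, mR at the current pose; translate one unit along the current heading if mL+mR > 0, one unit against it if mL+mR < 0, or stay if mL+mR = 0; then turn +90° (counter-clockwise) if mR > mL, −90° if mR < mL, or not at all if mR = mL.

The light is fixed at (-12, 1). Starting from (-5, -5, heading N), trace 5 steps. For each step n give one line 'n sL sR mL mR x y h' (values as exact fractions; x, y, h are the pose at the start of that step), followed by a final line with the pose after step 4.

0 45/17 1 14/17 79/34 -5 -5 N
1 18/13 18/5 -72/65 279/65 -5 -4 W
2 45/64 9/8 -27/128 189/128 -6 -4 S
3 90/97 18/29 432/2813 3051/2813 -6 -5 E
4 45/17 1 14/17 79/34 -5 -5 N
final -5 -4 W

n=0: pose=(-5,-5,N); sL=45/17, sR=1; mL=14/17, mR=79/34; mL+mR=107/34 → advance +1; mR−mL=3/2 → turn +1·90°
n=1: pose=(-5,-4,W); sL=18/13, sR=18/5; mL=-72/65, mR=279/65; mL+mR=207/65 → advance +1; mR−mL=27/5 → turn +1·90°
n=2: pose=(-6,-4,S); sL=45/64, sR=9/8; mL=-27/128, mR=189/128; mL+mR=81/64 → advance +1; mR−mL=27/16 → turn +1·90°
n=3: pose=(-6,-5,E); sL=90/97, sR=18/29; mL=432/2813, mR=3051/2813; mL+mR=3483/2813 → advance +1; mR−mL=27/29 → turn +1·90°
n=4: pose=(-5,-5,N); sL=45/17, sR=1; mL=14/17, mR=79/34; mL+mR=107/34 → advance +1; mR−mL=3/2 → turn +1·90°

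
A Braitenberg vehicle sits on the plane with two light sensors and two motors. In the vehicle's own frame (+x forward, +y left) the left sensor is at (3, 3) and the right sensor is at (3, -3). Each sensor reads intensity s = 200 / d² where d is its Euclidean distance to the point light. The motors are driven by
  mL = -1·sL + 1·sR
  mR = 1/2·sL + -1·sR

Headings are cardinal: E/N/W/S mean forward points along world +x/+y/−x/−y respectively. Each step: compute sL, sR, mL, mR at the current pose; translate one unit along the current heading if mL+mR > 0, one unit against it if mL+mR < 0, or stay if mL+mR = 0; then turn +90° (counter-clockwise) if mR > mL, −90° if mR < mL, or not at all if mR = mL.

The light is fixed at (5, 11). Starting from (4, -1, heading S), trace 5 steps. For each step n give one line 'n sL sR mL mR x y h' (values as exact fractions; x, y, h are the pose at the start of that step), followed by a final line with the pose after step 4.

0 200/229 200/241 -2400/55189 -21700/55189 4 -1 S
1 50/53 5/2 165/106 -215/106 4 0 W
2 200/73 200/73 0 -100/73 5 0 N
3 20/9 100/117 -160/117 10/39 5 -1 E
4 200/97 40/17 480/1649 -2180/1649 4 -1 N
final 4 -2 E

n=0: pose=(4,-1,S); sL=200/229, sR=200/241; mL=-2400/55189, mR=-21700/55189; mL+mR=-100/229 → advance -1; mR−mL=-19300/55189 → turn -1·90°
n=1: pose=(4,0,W); sL=50/53, sR=5/2; mL=165/106, mR=-215/106; mL+mR=-25/53 → advance -1; mR−mL=-190/53 → turn -1·90°
n=2: pose=(5,0,N); sL=200/73, sR=200/73; mL=0, mR=-100/73; mL+mR=-100/73 → advance -1; mR−mL=-100/73 → turn -1·90°
n=3: pose=(5,-1,E); sL=20/9, sR=100/117; mL=-160/117, mR=10/39; mL+mR=-10/9 → advance -1; mR−mL=190/117 → turn +1·90°
n=4: pose=(4,-1,N); sL=200/97, sR=40/17; mL=480/1649, mR=-2180/1649; mL+mR=-100/97 → advance -1; mR−mL=-2660/1649 → turn -1·90°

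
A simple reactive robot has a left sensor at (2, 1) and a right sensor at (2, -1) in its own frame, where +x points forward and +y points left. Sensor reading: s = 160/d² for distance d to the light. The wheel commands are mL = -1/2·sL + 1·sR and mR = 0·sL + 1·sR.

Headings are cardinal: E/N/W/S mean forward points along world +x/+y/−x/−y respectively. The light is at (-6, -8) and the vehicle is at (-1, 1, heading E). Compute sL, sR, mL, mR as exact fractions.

left sensor world pos  = (1, 2); dL² = 149
right sensor world pos = (1, 0); dR² = 113
sL = 160/149 = 160/149
sR = 160/113 = 160/113
mL = -1/2·sL + 1·sR = 14800/16837
mR = 0·sL + 1·sR = 160/113

160/149 160/113 14800/16837 160/113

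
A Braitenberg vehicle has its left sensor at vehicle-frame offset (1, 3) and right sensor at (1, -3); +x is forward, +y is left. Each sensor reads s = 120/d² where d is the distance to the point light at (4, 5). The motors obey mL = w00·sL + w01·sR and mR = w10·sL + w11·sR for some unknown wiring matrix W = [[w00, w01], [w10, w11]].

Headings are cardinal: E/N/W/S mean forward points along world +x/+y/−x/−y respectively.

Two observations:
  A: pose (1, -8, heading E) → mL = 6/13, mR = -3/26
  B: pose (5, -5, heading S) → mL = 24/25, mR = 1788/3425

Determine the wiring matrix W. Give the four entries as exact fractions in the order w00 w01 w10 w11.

obs A: pose=(1,-8,E) → sL=15/13, sR=6/13, mL=6/13, mR=-3/26
obs B: pose=(5,-5,S) → sL=120/137, sR=24/25, mL=24/25, mR=1788/3425
sensor matrix S = [[15/13, 6/13], [120/137, 24/25]]; det S = 6264/8905
solve [mL_A; mL_B] = S·[w00; w01] and [mR_A; mR_B] = S·[w10; w11]:
  w00 = 0, w01 = 1, w10 = -1/2, w11 = 1

0 1 -1/2 1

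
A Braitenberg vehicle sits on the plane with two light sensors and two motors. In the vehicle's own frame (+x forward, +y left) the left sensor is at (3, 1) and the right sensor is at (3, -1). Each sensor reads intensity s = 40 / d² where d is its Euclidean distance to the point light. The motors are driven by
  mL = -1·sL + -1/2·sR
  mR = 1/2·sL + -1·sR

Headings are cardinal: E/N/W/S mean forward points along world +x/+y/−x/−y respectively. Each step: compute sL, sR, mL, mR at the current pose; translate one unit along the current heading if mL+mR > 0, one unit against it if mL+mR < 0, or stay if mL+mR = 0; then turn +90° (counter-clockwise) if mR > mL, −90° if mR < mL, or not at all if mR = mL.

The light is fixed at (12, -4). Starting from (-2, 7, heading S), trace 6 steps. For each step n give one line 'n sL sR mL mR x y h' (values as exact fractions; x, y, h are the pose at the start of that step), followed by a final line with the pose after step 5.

0 40/233 40/289 -16220/67337 -3540/67337 -2 7 S
1 4/29 20/121 -774/3509 -338/3509 -2 8 E
2 40/481 40/421 -26460/202501 -10820/202501 -3 8 N
3 5/53 10/117 -850/6201 -475/12402 -3 7 W
4 40/233 40/289 -16220/67337 -3540/67337 -2 7 S
5 4/29 20/121 -774/3509 -338/3509 -2 8 E
final -3 8 N

n=0: pose=(-2,7,S); sL=40/233, sR=40/289; mL=-16220/67337, mR=-3540/67337; mL+mR=-19760/67337 → advance -1; mR−mL=12680/67337 → turn +1·90°
n=1: pose=(-2,8,E); sL=4/29, sR=20/121; mL=-774/3509, mR=-338/3509; mL+mR=-1112/3509 → advance -1; mR−mL=436/3509 → turn +1·90°
n=2: pose=(-3,8,N); sL=40/481, sR=40/421; mL=-26460/202501, mR=-10820/202501; mL+mR=-37280/202501 → advance -1; mR−mL=15640/202501 → turn +1·90°
n=3: pose=(-3,7,W); sL=5/53, sR=10/117; mL=-850/6201, mR=-475/12402; mL+mR=-725/4134 → advance -1; mR−mL=1225/12402 → turn +1·90°
n=4: pose=(-2,7,S); sL=40/233, sR=40/289; mL=-16220/67337, mR=-3540/67337; mL+mR=-19760/67337 → advance -1; mR−mL=12680/67337 → turn +1·90°
n=5: pose=(-2,8,E); sL=4/29, sR=20/121; mL=-774/3509, mR=-338/3509; mL+mR=-1112/3509 → advance -1; mR−mL=436/3509 → turn +1·90°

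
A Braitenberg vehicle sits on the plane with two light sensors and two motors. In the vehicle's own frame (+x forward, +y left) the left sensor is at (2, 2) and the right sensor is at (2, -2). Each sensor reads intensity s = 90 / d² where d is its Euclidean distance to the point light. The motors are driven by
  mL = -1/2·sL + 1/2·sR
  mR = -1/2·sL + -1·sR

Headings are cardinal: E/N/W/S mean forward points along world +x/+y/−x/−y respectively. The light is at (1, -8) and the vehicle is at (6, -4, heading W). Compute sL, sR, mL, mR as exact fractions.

90/13 2 -32/13 -71/13

left sensor world pos  = (4, -6); dL² = 13
right sensor world pos = (4, -2); dR² = 45
sL = 90/13 = 90/13
sR = 90/45 = 2
mL = -1/2·sL + 1/2·sR = -32/13
mR = -1/2·sL + -1·sR = -71/13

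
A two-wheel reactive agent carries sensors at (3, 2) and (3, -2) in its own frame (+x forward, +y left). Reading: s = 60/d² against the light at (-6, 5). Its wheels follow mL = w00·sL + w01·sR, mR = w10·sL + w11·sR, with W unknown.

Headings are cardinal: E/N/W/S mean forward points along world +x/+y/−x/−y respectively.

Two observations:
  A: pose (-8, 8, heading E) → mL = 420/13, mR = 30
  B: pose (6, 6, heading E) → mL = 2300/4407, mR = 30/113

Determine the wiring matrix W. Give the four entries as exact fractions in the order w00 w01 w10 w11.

obs A: pose=(-8,8,E) → sL=30/13, sR=30, mL=420/13, mR=30
obs B: pose=(6,6,E) → sL=10/39, sR=30/113, mL=2300/4407, mR=30/113
sensor matrix S = [[30/13, 30], [10/39, 30/113]]; det S = -800/113
solve [mL_A; mL_B] = S·[w00; w01] and [mR_A; mR_B] = S·[w10; w11]:
  w00 = 1, w01 = 1, w10 = 0, w11 = 1

1 1 0 1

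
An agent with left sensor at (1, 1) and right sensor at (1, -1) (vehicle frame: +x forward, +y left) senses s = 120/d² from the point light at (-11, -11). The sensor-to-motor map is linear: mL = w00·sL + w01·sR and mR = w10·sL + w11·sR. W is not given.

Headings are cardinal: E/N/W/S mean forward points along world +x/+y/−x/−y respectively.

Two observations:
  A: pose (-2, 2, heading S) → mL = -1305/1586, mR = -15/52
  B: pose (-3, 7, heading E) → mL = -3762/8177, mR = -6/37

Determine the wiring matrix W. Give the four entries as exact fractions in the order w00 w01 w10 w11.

-1/2 -1 0 -1/2

obs A: pose=(-2,2,S) → sL=30/61, sR=15/26, mL=-1305/1586, mR=-15/52
obs B: pose=(-3,7,E) → sL=60/221, sR=12/37, mL=-3762/8177, mR=-6/37
sensor matrix S = [[30/61, 15/26], [60/221, 12/37]]; det S = 18630/6484361
solve [mL_A; mL_B] = S·[w00; w01] and [mR_A; mR_B] = S·[w10; w11]:
  w00 = -1/2, w01 = -1, w10 = 0, w11 = -1/2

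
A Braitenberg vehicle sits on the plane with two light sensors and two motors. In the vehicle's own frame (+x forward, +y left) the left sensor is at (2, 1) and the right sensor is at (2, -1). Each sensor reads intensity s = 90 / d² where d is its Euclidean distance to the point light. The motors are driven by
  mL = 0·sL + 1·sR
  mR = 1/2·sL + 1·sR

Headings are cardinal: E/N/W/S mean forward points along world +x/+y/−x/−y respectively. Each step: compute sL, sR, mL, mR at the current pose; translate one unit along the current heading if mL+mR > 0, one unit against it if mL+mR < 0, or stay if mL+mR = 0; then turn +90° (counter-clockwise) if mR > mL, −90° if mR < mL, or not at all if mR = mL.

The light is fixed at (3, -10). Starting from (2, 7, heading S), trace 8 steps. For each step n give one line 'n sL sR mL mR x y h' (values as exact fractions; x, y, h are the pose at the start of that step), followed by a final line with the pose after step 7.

n=0: pose=(2,7,S); sL=2/5, sR=90/229; mL=90/229, mR=679/1145; mL+mR=1129/1145 → advance +1; mR−mL=1/5 → turn +1·90°
n=1: pose=(2,6,E); sL=9/29, sR=45/113; mL=45/113, mR=3627/6554; mL+mR=6237/6554 → advance +1; mR−mL=9/58 → turn +1·90°
n=2: pose=(3,6,N); sL=18/65, sR=18/65; mL=18/65, mR=27/65; mL+mR=9/13 → advance +1; mR−mL=9/65 → turn +1·90°
n=3: pose=(3,7,W); sL=9/26, sR=45/164; mL=45/164, mR=477/1066; mL+mR=1539/2132 → advance +1; mR−mL=9/52 → turn +1·90°
n=4: pose=(2,7,S); sL=2/5, sR=90/229; mL=90/229, mR=679/1145; mL+mR=1129/1145 → advance +1; mR−mL=1/5 → turn +1·90°
n=5: pose=(2,6,E); sL=9/29, sR=45/113; mL=45/113, mR=3627/6554; mL+mR=6237/6554 → advance +1; mR−mL=9/58 → turn +1·90°
n=6: pose=(3,6,N); sL=18/65, sR=18/65; mL=18/65, mR=27/65; mL+mR=9/13 → advance +1; mR−mL=9/65 → turn +1·90°
n=7: pose=(3,7,W); sL=9/26, sR=45/164; mL=45/164, mR=477/1066; mL+mR=1539/2132 → advance +1; mR−mL=9/52 → turn +1·90°

0 2/5 90/229 90/229 679/1145 2 7 S
1 9/29 45/113 45/113 3627/6554 2 6 E
2 18/65 18/65 18/65 27/65 3 6 N
3 9/26 45/164 45/164 477/1066 3 7 W
4 2/5 90/229 90/229 679/1145 2 7 S
5 9/29 45/113 45/113 3627/6554 2 6 E
6 18/65 18/65 18/65 27/65 3 6 N
7 9/26 45/164 45/164 477/1066 3 7 W
final 2 7 S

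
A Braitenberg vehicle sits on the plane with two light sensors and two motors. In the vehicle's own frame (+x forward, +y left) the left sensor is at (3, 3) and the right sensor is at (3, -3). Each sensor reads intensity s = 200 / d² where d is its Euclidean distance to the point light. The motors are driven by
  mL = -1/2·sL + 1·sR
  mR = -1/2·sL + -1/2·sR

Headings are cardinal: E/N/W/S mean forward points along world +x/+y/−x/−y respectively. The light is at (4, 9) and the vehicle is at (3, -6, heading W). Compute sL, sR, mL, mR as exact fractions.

left sensor world pos  = (0, -9); dL² = 340
right sensor world pos = (0, -3); dR² = 160
sL = 200/340 = 10/17
sR = 200/160 = 5/4
mL = -1/2·sL + 1·sR = 65/68
mR = -1/2·sL + -1/2·sR = -125/136

10/17 5/4 65/68 -125/136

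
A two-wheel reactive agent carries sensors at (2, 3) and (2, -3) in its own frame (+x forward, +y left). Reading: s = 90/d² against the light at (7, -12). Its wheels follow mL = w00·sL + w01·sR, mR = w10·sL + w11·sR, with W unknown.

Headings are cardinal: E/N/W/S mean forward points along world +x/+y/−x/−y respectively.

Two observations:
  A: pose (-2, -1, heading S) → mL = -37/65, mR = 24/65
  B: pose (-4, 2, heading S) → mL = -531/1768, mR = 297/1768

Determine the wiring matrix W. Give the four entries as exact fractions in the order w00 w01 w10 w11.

-1 1/2 1 -1

obs A: pose=(-2,-1,S) → sL=10/13, sR=2/5, mL=-37/65, mR=24/65
obs B: pose=(-4,2,S) → sL=45/104, sR=9/34, mL=-531/1768, mR=297/1768
sensor matrix S = [[10/13, 2/5], [45/104, 9/34]]; det S = 27/884
solve [mL_A; mL_B] = S·[w00; w01] and [mR_A; mR_B] = S·[w10; w11]:
  w00 = -1, w01 = 1/2, w10 = 1, w11 = -1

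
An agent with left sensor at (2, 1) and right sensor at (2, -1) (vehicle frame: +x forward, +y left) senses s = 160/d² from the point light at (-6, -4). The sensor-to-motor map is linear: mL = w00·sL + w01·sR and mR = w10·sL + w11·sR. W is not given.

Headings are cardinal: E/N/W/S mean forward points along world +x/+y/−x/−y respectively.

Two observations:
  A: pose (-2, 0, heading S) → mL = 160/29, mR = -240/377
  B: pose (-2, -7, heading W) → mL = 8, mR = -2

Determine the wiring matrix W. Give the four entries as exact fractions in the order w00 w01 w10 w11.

obs A: pose=(-2,0,S) → sL=160/29, sR=160/13, mL=160/29, mR=-240/377
obs B: pose=(-2,-7,W) → sL=8, sR=20, mL=8, mR=-2
sensor matrix S = [[160/29, 160/13], [8, 20]]; det S = 4480/377
solve [mL_A; mL_B] = S·[w00; w01] and [mR_A; mR_B] = S·[w10; w11]:
  w00 = 1, w01 = 0, w10 = 1, w11 = -1/2

1 0 1 -1/2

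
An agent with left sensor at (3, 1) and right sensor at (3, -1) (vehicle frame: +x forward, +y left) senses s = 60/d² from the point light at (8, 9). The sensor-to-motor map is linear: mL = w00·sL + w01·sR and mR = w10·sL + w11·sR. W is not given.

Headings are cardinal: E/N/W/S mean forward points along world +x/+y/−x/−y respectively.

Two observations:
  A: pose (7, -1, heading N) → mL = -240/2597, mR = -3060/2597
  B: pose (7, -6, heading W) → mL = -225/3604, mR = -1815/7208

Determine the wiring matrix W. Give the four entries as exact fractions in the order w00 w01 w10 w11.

obs A: pose=(7,-1,N) → sL=60/53, sR=60/49, mL=-240/2597, mR=-3060/2597
obs B: pose=(7,-6,W) → sL=15/68, sR=15/53, mL=-225/3604, mR=-1815/7208
sensor matrix S = [[60/53, 60/49], [15/68, 15/53]]; det S = 117675/2339897
solve [mL_A; mL_B] = S·[w00; w01] and [mR_A; mR_B] = S·[w10; w11]:
  w00 = 1, w01 = -1, w10 = -1/2, w11 = -1/2

1 -1 -1/2 -1/2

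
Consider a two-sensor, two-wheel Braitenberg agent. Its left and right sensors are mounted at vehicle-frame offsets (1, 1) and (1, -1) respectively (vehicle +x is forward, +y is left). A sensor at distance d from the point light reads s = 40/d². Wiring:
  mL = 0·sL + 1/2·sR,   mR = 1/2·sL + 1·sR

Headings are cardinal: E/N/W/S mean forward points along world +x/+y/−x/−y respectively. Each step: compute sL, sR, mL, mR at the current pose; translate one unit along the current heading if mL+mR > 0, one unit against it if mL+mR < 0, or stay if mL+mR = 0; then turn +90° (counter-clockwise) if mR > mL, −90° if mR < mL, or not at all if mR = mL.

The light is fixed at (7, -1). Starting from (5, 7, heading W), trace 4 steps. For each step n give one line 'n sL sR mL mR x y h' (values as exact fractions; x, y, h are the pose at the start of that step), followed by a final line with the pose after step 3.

0 20/29 4/9 2/9 206/261 5 7 W
1 40/53 8/13 4/13 684/689 4 7 S
2 10/17 1 1/2 22/17 4 6 E
3 40/73 8/13 4/13 844/949 5 6 N
final 5 7 W

n=0: pose=(5,7,W); sL=20/29, sR=4/9; mL=2/9, mR=206/261; mL+mR=88/87 → advance +1; mR−mL=148/261 → turn +1·90°
n=1: pose=(4,7,S); sL=40/53, sR=8/13; mL=4/13, mR=684/689; mL+mR=896/689 → advance +1; mR−mL=472/689 → turn +1·90°
n=2: pose=(4,6,E); sL=10/17, sR=1; mL=1/2, mR=22/17; mL+mR=61/34 → advance +1; mR−mL=27/34 → turn +1·90°
n=3: pose=(5,6,N); sL=40/73, sR=8/13; mL=4/13, mR=844/949; mL+mR=1136/949 → advance +1; mR−mL=552/949 → turn +1·90°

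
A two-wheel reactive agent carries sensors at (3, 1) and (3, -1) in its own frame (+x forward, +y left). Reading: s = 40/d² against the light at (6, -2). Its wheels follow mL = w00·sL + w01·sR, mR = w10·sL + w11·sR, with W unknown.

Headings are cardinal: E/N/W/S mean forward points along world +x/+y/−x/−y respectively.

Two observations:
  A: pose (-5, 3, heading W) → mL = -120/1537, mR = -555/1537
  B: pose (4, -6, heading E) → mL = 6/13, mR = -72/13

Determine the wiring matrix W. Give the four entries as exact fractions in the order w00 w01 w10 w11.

1/2 -1 -1 -1

obs A: pose=(-5,3,W) → sL=10/53, sR=5/29, mL=-120/1537, mR=-555/1537
obs B: pose=(4,-6,E) → sL=4, sR=20/13, mL=6/13, mR=-72/13
sensor matrix S = [[10/53, 5/29], [4, 20/13]]; det S = -7980/19981
solve [mL_A; mL_B] = S·[w00; w01] and [mR_A; mR_B] = S·[w10; w11]:
  w00 = 1/2, w01 = -1, w10 = -1, w11 = -1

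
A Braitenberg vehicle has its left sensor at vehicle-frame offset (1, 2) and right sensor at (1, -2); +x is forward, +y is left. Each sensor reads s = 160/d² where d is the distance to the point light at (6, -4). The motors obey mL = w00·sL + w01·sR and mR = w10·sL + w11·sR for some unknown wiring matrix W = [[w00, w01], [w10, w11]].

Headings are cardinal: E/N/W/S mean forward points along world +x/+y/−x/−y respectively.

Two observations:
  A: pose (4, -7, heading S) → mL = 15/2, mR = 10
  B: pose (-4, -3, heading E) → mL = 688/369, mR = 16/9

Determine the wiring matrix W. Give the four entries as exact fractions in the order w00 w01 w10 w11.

1/2 1/2 1 0

obs A: pose=(4,-7,S) → sL=10, sR=5, mL=15/2, mR=10
obs B: pose=(-4,-3,E) → sL=16/9, sR=80/41, mL=688/369, mR=16/9
sensor matrix S = [[10, 5], [16/9, 80/41]]; det S = 3920/369
solve [mL_A; mL_B] = S·[w00; w01] and [mR_A; mR_B] = S·[w10; w11]:
  w00 = 1/2, w01 = 1/2, w10 = 1, w11 = 0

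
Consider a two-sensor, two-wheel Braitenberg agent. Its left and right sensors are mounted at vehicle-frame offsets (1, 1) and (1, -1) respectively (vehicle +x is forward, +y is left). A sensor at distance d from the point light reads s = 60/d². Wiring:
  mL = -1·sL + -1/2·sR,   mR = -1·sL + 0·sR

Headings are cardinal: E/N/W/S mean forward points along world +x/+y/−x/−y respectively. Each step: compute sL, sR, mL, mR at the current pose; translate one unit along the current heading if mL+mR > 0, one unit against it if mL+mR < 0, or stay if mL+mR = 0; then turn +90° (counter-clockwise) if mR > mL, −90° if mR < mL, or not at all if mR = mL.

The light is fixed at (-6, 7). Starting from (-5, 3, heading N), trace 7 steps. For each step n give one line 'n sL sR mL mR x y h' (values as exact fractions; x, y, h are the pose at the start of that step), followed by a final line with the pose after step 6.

0 20/3 60/13 -350/39 -20/3 -5 3 N
1 5/3 15/4 -85/24 -5/3 -5 2 W
2 4/3 60/37 -238/111 -4/3 -4 2 S
3 10/3 30/17 -215/51 -10/3 -4 3 E
4 20/3 60/13 -350/39 -20/3 -5 3 N
5 5/3 15/4 -85/24 -5/3 -5 2 W
6 4/3 60/37 -238/111 -4/3 -4 2 S
final -4 3 E

n=0: pose=(-5,3,N); sL=20/3, sR=60/13; mL=-350/39, mR=-20/3; mL+mR=-610/39 → advance -1; mR−mL=30/13 → turn +1·90°
n=1: pose=(-5,2,W); sL=5/3, sR=15/4; mL=-85/24, mR=-5/3; mL+mR=-125/24 → advance -1; mR−mL=15/8 → turn +1·90°
n=2: pose=(-4,2,S); sL=4/3, sR=60/37; mL=-238/111, mR=-4/3; mL+mR=-386/111 → advance -1; mR−mL=30/37 → turn +1·90°
n=3: pose=(-4,3,E); sL=10/3, sR=30/17; mL=-215/51, mR=-10/3; mL+mR=-385/51 → advance -1; mR−mL=15/17 → turn +1·90°
n=4: pose=(-5,3,N); sL=20/3, sR=60/13; mL=-350/39, mR=-20/3; mL+mR=-610/39 → advance -1; mR−mL=30/13 → turn +1·90°
n=5: pose=(-5,2,W); sL=5/3, sR=15/4; mL=-85/24, mR=-5/3; mL+mR=-125/24 → advance -1; mR−mL=15/8 → turn +1·90°
n=6: pose=(-4,2,S); sL=4/3, sR=60/37; mL=-238/111, mR=-4/3; mL+mR=-386/111 → advance -1; mR−mL=30/37 → turn +1·90°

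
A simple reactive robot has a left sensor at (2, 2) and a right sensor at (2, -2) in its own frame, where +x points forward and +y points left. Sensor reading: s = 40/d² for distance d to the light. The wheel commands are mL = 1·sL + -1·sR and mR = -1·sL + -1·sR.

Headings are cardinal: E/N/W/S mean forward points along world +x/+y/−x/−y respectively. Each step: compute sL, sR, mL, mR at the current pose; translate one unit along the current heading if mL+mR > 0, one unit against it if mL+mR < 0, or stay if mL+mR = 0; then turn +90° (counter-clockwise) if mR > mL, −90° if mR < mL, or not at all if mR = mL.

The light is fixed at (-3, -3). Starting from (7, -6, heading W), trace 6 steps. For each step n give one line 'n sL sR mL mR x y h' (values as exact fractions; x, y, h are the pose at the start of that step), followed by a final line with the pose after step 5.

n=0: pose=(7,-6,W); sL=40/89, sR=8/13; mL=-192/1157, mR=-1232/1157; mL+mR=-16/13 → advance -1; mR−mL=-80/89 → turn -1·90°
n=1: pose=(8,-6,N); sL=20/41, sR=4/17; mL=176/697, mR=-504/697; mL+mR=-8/17 → advance -1; mR−mL=-40/41 → turn -1·90°
n=2: pose=(8,-7,E); sL=40/173, sR=8/41; mL=256/7093, mR=-3024/7093; mL+mR=-16/41 → advance -1; mR−mL=-80/173 → turn -1·90°
n=3: pose=(7,-7,S); sL=2/9, sR=2/5; mL=-8/45, mR=-28/45; mL+mR=-4/5 → advance -1; mR−mL=-4/9 → turn -1·90°
n=4: pose=(7,-6,W); sL=40/89, sR=8/13; mL=-192/1157, mR=-1232/1157; mL+mR=-16/13 → advance -1; mR−mL=-80/89 → turn -1·90°
n=5: pose=(8,-6,N); sL=20/41, sR=4/17; mL=176/697, mR=-504/697; mL+mR=-8/17 → advance -1; mR−mL=-40/41 → turn -1·90°

0 40/89 8/13 -192/1157 -1232/1157 7 -6 W
1 20/41 4/17 176/697 -504/697 8 -6 N
2 40/173 8/41 256/7093 -3024/7093 8 -7 E
3 2/9 2/5 -8/45 -28/45 7 -7 S
4 40/89 8/13 -192/1157 -1232/1157 7 -6 W
5 20/41 4/17 176/697 -504/697 8 -6 N
final 8 -7 E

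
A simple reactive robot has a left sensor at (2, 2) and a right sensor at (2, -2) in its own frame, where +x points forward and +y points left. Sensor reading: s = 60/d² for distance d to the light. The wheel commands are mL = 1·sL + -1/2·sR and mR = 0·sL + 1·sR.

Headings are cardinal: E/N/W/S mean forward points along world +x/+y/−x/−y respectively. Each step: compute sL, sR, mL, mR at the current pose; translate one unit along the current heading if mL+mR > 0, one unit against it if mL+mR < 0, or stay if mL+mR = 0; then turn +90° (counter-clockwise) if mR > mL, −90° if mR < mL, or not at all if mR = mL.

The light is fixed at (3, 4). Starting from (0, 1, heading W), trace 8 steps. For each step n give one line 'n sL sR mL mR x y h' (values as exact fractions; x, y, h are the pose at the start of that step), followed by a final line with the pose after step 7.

n=0: pose=(0,1,W); sL=6/5, sR=30/13; mL=3/65, mR=30/13; mL+mR=153/65 → advance +1; mR−mL=147/65 → turn +1·90°
n=1: pose=(-1,1,S); sL=60/29, sR=60/61; mL=2790/1769, mR=60/61; mL+mR=4530/1769 → advance +1; mR−mL=-1050/1769 → turn -1·90°
n=2: pose=(-1,0,W); sL=5/6, sR=3/2; mL=1/12, mR=3/2; mL+mR=19/12 → advance +1; mR−mL=17/12 → turn +1·90°
n=3: pose=(-2,0,S); sL=4/3, sR=12/17; mL=50/51, mR=12/17; mL+mR=86/51 → advance +1; mR−mL=-14/51 → turn -1·90°
n=4: pose=(-2,-1,W); sL=30/49, sR=30/29; mL=135/1421, mR=30/29; mL+mR=1605/1421 → advance +1; mR−mL=1335/1421 → turn +1·90°
n=5: pose=(-3,-1,S); sL=12/13, sR=60/113; mL=966/1469, mR=60/113; mL+mR=1746/1469 → advance +1; mR−mL=-186/1469 → turn -1·90°
n=6: pose=(-3,-2,W); sL=15/32, sR=3/4; mL=3/32, mR=3/4; mL+mR=27/32 → advance +1; mR−mL=21/32 → turn +1·90°
n=7: pose=(-4,-2,S); sL=60/89, sR=12/29; mL=1206/2581, mR=12/29; mL+mR=2274/2581 → advance +1; mR−mL=-138/2581 → turn -1·90°

0 6/5 30/13 3/65 30/13 0 1 W
1 60/29 60/61 2790/1769 60/61 -1 1 S
2 5/6 3/2 1/12 3/2 -1 0 W
3 4/3 12/17 50/51 12/17 -2 0 S
4 30/49 30/29 135/1421 30/29 -2 -1 W
5 12/13 60/113 966/1469 60/113 -3 -1 S
6 15/32 3/4 3/32 3/4 -3 -2 W
7 60/89 12/29 1206/2581 12/29 -4 -2 S
final -4 -3 W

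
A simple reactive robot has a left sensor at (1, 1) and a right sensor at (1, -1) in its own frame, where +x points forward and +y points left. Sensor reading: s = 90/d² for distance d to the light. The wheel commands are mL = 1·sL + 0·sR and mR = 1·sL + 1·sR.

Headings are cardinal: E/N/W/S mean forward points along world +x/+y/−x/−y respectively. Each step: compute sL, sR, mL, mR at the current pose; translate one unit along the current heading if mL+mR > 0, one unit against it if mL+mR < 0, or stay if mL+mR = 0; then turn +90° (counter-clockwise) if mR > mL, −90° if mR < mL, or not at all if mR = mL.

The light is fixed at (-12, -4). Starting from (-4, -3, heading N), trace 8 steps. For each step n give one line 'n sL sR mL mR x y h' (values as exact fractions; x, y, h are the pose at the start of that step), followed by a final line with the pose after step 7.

n=0: pose=(-4,-3,N); sL=90/53, sR=18/17; mL=90/53, mR=2484/901; mL+mR=4014/901 → advance +1; mR−mL=18/17 → turn +1·90°
n=1: pose=(-4,-2,W); sL=9/5, sR=45/29; mL=9/5, mR=486/145; mL+mR=747/145 → advance +1; mR−mL=45/29 → turn +1·90°
n=2: pose=(-5,-2,S); sL=18/13, sR=90/37; mL=18/13, mR=1836/481; mL+mR=2502/481 → advance +1; mR−mL=90/37 → turn +1·90°
n=3: pose=(-5,-3,E); sL=45/34, sR=45/32; mL=45/34, mR=1485/544; mL+mR=2205/544 → advance +1; mR−mL=45/32 → turn +1·90°
n=4: pose=(-4,-3,N); sL=90/53, sR=18/17; mL=90/53, mR=2484/901; mL+mR=4014/901 → advance +1; mR−mL=18/17 → turn +1·90°
n=5: pose=(-4,-2,W); sL=9/5, sR=45/29; mL=9/5, mR=486/145; mL+mR=747/145 → advance +1; mR−mL=45/29 → turn +1·90°
n=6: pose=(-5,-2,S); sL=18/13, sR=90/37; mL=18/13, mR=1836/481; mL+mR=2502/481 → advance +1; mR−mL=90/37 → turn +1·90°
n=7: pose=(-5,-3,E); sL=45/34, sR=45/32; mL=45/34, mR=1485/544; mL+mR=2205/544 → advance +1; mR−mL=45/32 → turn +1·90°

0 90/53 18/17 90/53 2484/901 -4 -3 N
1 9/5 45/29 9/5 486/145 -4 -2 W
2 18/13 90/37 18/13 1836/481 -5 -2 S
3 45/34 45/32 45/34 1485/544 -5 -3 E
4 90/53 18/17 90/53 2484/901 -4 -3 N
5 9/5 45/29 9/5 486/145 -4 -2 W
6 18/13 90/37 18/13 1836/481 -5 -2 S
7 45/34 45/32 45/34 1485/544 -5 -3 E
final -4 -3 N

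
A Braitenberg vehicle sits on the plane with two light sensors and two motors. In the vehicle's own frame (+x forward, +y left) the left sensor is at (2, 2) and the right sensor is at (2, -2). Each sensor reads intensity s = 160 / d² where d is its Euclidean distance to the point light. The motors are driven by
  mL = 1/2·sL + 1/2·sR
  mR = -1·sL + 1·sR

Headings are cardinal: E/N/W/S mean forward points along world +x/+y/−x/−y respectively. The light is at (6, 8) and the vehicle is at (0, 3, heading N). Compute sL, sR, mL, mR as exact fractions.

160/73 32/5 1568/365 1536/365

left sensor world pos  = (-2, 5); dL² = 73
right sensor world pos = (2, 5); dR² = 25
sL = 160/73 = 160/73
sR = 160/25 = 32/5
mL = 1/2·sL + 1/2·sR = 1568/365
mR = -1·sL + 1·sR = 1536/365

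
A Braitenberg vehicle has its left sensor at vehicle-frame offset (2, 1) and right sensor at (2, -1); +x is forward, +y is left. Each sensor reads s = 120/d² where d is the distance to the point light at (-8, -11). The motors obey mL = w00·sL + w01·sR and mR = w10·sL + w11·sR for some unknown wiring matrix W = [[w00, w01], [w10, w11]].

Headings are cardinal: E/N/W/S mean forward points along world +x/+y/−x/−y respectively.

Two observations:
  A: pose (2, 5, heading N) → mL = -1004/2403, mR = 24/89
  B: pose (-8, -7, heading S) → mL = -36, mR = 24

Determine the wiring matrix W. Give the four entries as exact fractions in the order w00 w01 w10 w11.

-1/2 -1 0 1

obs A: pose=(2,5,N) → sL=8/27, sR=24/89, mL=-1004/2403, mR=24/89
obs B: pose=(-8,-7,S) → sL=24, sR=24, mL=-36, mR=24
sensor matrix S = [[8/27, 24/89], [24, 24]]; det S = 512/801
solve [mL_A; mL_B] = S·[w00; w01] and [mR_A; mR_B] = S·[w10; w11]:
  w00 = -1/2, w01 = -1, w10 = 0, w11 = 1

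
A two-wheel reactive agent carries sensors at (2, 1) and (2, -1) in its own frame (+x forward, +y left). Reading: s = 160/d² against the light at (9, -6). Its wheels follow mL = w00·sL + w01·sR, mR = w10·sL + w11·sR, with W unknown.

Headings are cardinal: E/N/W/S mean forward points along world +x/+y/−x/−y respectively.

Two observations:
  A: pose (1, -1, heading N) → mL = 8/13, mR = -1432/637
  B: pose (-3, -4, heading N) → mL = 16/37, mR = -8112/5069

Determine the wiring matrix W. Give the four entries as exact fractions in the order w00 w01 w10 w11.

1/2 0 -1/2 -1

obs A: pose=(1,-1,N) → sL=16/13, sR=80/49, mL=8/13, mR=-1432/637
obs B: pose=(-3,-4,N) → sL=32/37, sR=160/137, mL=16/37, mR=-8112/5069
sensor matrix S = [[16/13, 80/49], [32/37, 160/137]]; det S = 81920/3228953
solve [mL_A; mL_B] = S·[w00; w01] and [mR_A; mR_B] = S·[w10; w11]:
  w00 = 1/2, w01 = 0, w10 = -1/2, w11 = -1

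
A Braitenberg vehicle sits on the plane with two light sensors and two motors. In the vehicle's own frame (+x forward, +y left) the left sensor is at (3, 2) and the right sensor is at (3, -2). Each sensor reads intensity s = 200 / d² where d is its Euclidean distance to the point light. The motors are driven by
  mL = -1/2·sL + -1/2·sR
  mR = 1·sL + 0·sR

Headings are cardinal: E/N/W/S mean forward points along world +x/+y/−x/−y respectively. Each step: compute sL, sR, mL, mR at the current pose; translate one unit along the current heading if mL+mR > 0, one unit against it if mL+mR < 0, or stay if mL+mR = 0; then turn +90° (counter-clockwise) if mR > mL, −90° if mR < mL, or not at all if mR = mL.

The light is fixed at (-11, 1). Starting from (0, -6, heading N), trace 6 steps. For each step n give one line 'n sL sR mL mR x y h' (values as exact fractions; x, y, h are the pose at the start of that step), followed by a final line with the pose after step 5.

n=0: pose=(0,-6,N); sL=200/97, sR=40/37; mL=-5640/3589, mR=200/97; mL+mR=1760/3589 → advance +1; mR−mL=13040/3589 → turn +1·90°
n=1: pose=(0,-5,W); sL=25/16, sR=5/2; mL=-65/32, mR=25/16; mL+mR=-15/32 → advance -1; mR−mL=115/32 → turn +1·90°
n=2: pose=(1,-5,S); sL=200/277, sR=200/181; mL=-45800/50137, mR=200/277; mL+mR=-9600/50137 → advance -1; mR−mL=82000/50137 → turn +1·90°
n=3: pose=(1,-4,E); sL=100/117, sR=100/137; mL=-12700/16029, mR=100/117; mL+mR=1000/16029 → advance +1; mR−mL=8800/5343 → turn +1·90°
n=4: pose=(2,-4,N); sL=8/5, sR=200/229; mL=-1416/1145, mR=8/5; mL+mR=416/1145 → advance +1; mR−mL=3248/1145 → turn +1·90°
n=5: pose=(2,-3,W); sL=25/17, sR=25/13; mL=-375/221, mR=25/17; mL+mR=-50/221 → advance -1; mR−mL=700/221 → turn +1·90°

0 200/97 40/37 -5640/3589 200/97 0 -6 N
1 25/16 5/2 -65/32 25/16 0 -5 W
2 200/277 200/181 -45800/50137 200/277 1 -5 S
3 100/117 100/137 -12700/16029 100/117 1 -4 E
4 8/5 200/229 -1416/1145 8/5 2 -4 N
5 25/17 25/13 -375/221 25/17 2 -3 W
final 3 -3 S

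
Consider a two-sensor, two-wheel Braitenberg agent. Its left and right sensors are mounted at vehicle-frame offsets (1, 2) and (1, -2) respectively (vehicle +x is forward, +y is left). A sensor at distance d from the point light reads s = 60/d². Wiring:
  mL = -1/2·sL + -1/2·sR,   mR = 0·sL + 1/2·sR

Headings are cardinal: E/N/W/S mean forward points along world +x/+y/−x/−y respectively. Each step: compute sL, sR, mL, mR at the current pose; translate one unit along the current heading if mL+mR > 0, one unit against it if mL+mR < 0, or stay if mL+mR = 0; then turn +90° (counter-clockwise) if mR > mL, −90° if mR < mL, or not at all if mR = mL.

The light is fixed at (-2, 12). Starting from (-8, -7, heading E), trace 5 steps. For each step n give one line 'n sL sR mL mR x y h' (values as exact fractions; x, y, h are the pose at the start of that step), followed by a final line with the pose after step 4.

n=0: pose=(-8,-7,E); sL=30/157, sR=30/233; mL=-5850/36581, mR=15/233; mL+mR=-15/157 → advance -1; mR−mL=8205/36581 → turn +1·90°
n=1: pose=(-9,-7,N); sL=4/27, sR=60/349; mL=-1508/9423, mR=30/349; mL+mR=-2/27 → advance -1; mR−mL=2318/9423 → turn +1·90°
n=2: pose=(-9,-8,W); sL=15/137, sR=15/97; mL=-1755/13289, mR=15/194; mL+mR=-15/274 → advance -1; mR−mL=5565/26578 → turn +1·90°
n=3: pose=(-8,-8,S); sL=60/457, sR=12/101; mL=-5772/46157, mR=6/101; mL+mR=-30/457 → advance -1; mR−mL=8514/46157 → turn +1·90°
n=4: pose=(-8,-7,E); sL=30/157, sR=30/233; mL=-5850/36581, mR=15/233; mL+mR=-15/157 → advance -1; mR−mL=8205/36581 → turn +1·90°

0 30/157 30/233 -5850/36581 15/233 -8 -7 E
1 4/27 60/349 -1508/9423 30/349 -9 -7 N
2 15/137 15/97 -1755/13289 15/194 -9 -8 W
3 60/457 12/101 -5772/46157 6/101 -8 -8 S
4 30/157 30/233 -5850/36581 15/233 -8 -7 E
final -9 -7 N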